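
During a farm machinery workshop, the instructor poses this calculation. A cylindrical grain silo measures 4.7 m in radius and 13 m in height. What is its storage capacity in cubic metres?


V = pi * r^2 * h
  = pi * 4.7^2 * 13
  = pi * 22.09 * 13
  = 902.17 m^3


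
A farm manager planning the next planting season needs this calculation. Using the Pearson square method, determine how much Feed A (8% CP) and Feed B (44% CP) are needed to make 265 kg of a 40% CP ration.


parts_A = CP_b - target = 44 - 40 = 4
parts_B = target - CP_a = 40 - 8 = 32
total_parts = 4 + 32 = 36
Feed A = 265 * 4 / 36 = 29.44 kg
Feed B = 265 * 32 / 36 = 235.56 kg

29.44 kg


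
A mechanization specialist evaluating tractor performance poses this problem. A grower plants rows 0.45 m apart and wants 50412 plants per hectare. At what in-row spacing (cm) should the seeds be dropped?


spacing = 10000 / (row_sp * density)
        = 10000 / (0.45 * 50412)
        = 10000 / 22685.40
        = 0.44081 m = 44.08 cm


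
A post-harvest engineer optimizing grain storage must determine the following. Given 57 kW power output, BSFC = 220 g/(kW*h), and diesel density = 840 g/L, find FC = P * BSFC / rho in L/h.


FC = P * BSFC / rho_fuel
   = 57 * 220 / 840
   = 12540 / 840
   = 14.93 L/h


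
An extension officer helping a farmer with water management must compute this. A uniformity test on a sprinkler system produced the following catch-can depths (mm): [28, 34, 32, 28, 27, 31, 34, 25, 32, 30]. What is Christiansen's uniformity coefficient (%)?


xbar = 301 / 10 = 30.100
sum|xi - xbar| = 25
CU = 100 * (1 - 25 / (10 * 30.100))
   = 100 * (1 - 0.0831)
   = 91.69%


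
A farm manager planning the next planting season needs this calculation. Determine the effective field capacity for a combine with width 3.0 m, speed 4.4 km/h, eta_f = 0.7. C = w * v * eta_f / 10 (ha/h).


C = w * v * eta_f / 10
  = 3.0 * 4.4 * 0.7 / 10
  = 9.24 / 10
  = 0.92 ha/h


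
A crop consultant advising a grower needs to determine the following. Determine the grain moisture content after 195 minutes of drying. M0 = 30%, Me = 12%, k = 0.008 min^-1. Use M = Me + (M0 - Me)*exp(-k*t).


M = Me + (M0 - Me) * e^(-k*t)
  = 12 + (30 - 12) * e^(-0.008*195)
  = 12 + 18 * e^(-1.560)
  = 12 + 18 * 0.21014
  = 12 + 3.7824
  = 15.78%


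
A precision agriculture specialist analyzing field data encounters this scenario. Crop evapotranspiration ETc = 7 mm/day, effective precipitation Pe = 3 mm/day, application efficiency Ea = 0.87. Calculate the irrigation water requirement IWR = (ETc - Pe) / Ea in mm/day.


IWR = (ETc - Pe) / Ea
    = (7 - 3) / 0.87
    = 4 / 0.87
    = 4.60 mm/day


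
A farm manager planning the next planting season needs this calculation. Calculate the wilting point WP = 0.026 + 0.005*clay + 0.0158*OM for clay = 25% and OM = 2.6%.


WP = 0.026 + 0.005*25 + 0.0158*2.6
   = 0.026 + 0.1250 + 0.0411
   = 0.1921


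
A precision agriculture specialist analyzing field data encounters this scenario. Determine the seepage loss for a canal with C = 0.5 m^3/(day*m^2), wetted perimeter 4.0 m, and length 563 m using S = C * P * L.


S = C * P * L
  = 0.5 * 4.0 * 563
  = 1126 m^3/day


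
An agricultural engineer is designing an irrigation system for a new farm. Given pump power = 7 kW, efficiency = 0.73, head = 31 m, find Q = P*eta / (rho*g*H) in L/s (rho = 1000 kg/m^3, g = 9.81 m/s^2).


Q = (P * 1000 * eta) / (rho * g * H)
  = (7 * 1000 * 0.73) / (1000 * 9.81 * 31)
  = 5110 / 304110
  = 0.01680 m^3/s = 16.80 L/s


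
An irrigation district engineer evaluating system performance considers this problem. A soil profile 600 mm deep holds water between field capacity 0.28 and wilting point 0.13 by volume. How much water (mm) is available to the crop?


AW = (FC - WP) * D
   = (0.28 - 0.13) * 600
   = 0.15 * 600
   = 90 mm


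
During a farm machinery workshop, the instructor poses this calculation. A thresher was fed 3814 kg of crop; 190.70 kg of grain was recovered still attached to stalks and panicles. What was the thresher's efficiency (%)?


eta = (total - unthreshed) / total * 100
    = (3814 - 190.70) / 3814 * 100
    = 3623.30 / 3814 * 100
    = 95%


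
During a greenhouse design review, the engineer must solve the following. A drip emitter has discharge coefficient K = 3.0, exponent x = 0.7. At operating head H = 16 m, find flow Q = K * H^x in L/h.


Q = K * H^x
  = 3.0 * 16^0.7
  = 3.0 * 6.9644
  = 20.89 L/h


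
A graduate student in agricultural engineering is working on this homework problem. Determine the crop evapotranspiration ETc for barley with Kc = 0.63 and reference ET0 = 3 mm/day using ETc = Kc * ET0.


ETc = Kc * ET0
    = 0.63 * 3
    = 1.89 mm/day


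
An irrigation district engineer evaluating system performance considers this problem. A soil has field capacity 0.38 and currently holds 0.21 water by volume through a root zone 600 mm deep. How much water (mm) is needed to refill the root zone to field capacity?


SMD = (FC - theta) * D
    = (0.38 - 0.21) * 600
    = 0.170 * 600
    = 102 mm


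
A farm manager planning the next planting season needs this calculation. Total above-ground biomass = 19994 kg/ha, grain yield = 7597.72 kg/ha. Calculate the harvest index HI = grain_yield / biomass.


HI = grain_yield / biomass
   = 7597.72 / 19994
   = 0.38


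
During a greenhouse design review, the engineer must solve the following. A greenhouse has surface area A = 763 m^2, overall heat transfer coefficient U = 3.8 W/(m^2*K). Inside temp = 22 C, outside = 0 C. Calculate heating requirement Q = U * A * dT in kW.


dT = 22 - (0) = 22 K
Q = U * A * dT
  = 3.8 * 763 * 22
  = 63786.80 W = 63.79 kW


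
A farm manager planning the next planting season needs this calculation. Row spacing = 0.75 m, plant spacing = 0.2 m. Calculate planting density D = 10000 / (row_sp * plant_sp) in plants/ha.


D = 10000 / (row_sp * plant_sp)
  = 10000 / (0.75 * 0.2)
  = 10000 / 0.1500
  = 66666.67 plants/ha


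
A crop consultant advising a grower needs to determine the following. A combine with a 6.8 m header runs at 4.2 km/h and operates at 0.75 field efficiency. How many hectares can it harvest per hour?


C = w * v * eta_f / 10
  = 6.8 * 4.2 * 0.75 / 10
  = 21.42 / 10
  = 2.14 ha/h


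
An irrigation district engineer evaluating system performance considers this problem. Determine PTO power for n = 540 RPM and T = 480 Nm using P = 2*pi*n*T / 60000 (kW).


P = 2*pi*n*T / 60000
  = 2*pi * 540 * 480 / 60000
  = 1628601.63 / 60000
  = 27.14 kW


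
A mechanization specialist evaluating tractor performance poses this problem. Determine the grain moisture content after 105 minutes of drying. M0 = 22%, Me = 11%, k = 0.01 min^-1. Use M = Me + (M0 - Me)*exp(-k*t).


M = Me + (M0 - Me) * e^(-k*t)
  = 11 + (22 - 11) * e^(-0.01*105)
  = 11 + 11 * e^(-1.050)
  = 11 + 11 * 0.34994
  = 11 + 3.8493
  = 14.85%


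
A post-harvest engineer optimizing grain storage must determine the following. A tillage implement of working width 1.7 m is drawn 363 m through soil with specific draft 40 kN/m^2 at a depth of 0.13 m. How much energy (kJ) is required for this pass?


E = k * d * w * L
  = 40 * 0.13 * 1.7 * 363
  = 3208.92 kJ


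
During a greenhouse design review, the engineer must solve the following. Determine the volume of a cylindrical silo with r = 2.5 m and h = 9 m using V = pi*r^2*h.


V = pi * r^2 * h
  = pi * 2.5^2 * 9
  = pi * 6.25 * 9
  = 176.71 m^3


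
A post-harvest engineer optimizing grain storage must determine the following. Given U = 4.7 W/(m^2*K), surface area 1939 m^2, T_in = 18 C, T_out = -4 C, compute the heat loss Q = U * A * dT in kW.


dT = 18 - (-4) = 22 K
Q = U * A * dT
  = 4.7 * 1939 * 22
  = 200492.60 W = 200.49 kW


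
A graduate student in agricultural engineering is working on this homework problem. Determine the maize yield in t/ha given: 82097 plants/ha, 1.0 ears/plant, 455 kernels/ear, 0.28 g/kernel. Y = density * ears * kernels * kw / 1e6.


Y = density * ears * kernels * kw
  = 82097 * 1.0 * 455 * 0.28 g/ha
  = 10459157.80 g/ha
  = 10459.16 kg/ha = 10.46 t/ha


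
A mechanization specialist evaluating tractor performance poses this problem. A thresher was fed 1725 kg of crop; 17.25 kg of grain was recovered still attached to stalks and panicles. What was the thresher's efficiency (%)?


eta = (total - unthreshed) / total * 100
    = (1725 - 17.25) / 1725 * 100
    = 1707.75 / 1725 * 100
    = 99%


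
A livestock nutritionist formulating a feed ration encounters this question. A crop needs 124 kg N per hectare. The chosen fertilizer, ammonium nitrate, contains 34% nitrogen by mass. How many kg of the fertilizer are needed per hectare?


Rate = N_required / (N_content / 100)
     = 124 / (34 / 100)
     = 124 / 0.34
     = 364.71 kg/ha


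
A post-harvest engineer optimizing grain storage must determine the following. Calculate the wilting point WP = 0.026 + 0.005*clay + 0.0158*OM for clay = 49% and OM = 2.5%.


WP = 0.026 + 0.005*49 + 0.0158*2.5
   = 0.026 + 0.2450 + 0.0395
   = 0.3105


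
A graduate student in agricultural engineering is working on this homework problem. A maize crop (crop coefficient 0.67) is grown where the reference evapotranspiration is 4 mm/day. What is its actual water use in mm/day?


ETc = Kc * ET0
    = 0.67 * 4
    = 2.68 mm/day


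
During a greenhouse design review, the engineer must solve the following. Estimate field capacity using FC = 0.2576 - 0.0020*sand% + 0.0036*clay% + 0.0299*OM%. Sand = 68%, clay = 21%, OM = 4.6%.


FC = 0.2576 - 0.0020*68 + 0.0036*21 + 0.0299*4.6
   = 0.2576 - 0.1360 + 0.0756 + 0.1375
   = 0.3347


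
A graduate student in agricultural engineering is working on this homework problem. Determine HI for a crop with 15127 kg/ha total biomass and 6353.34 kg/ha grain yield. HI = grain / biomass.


HI = grain_yield / biomass
   = 6353.34 / 15127
   = 0.42


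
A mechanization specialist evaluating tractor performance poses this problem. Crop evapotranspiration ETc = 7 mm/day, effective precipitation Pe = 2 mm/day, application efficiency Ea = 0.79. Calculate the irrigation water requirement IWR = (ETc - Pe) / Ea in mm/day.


IWR = (ETc - Pe) / Ea
    = (7 - 2) / 0.79
    = 5 / 0.79
    = 6.33 mm/day


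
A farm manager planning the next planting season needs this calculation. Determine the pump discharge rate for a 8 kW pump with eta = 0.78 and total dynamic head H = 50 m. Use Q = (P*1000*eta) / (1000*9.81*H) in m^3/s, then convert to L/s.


Q = (P * 1000 * eta) / (rho * g * H)
  = (8 * 1000 * 0.78) / (1000 * 9.81 * 50)
  = 6240 / 490500
  = 0.01272 m^3/s = 12.72 L/s


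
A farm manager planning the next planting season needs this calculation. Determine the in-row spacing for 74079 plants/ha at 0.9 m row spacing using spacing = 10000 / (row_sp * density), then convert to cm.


spacing = 10000 / (row_sp * density)
        = 10000 / (0.9 * 74079)
        = 10000 / 66671.10
        = 0.14999 m = 15.00 cm


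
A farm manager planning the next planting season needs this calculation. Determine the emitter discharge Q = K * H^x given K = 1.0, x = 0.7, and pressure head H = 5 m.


Q = K * H^x
  = 1.0 * 5^0.7
  = 1.0 * 3.0852
  = 3.09 L/h


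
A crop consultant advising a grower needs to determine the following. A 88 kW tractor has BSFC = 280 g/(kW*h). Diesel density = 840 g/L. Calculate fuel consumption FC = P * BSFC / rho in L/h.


FC = P * BSFC / rho_fuel
   = 88 * 280 / 840
   = 24640 / 840
   = 29.33 L/h


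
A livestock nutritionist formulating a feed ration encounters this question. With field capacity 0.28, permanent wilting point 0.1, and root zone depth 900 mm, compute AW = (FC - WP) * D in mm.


AW = (FC - WP) * D
   = (0.28 - 0.1) * 900
   = 0.18 * 900
   = 162 mm


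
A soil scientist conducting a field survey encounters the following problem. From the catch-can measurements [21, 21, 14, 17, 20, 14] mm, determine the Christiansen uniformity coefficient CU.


xbar = 107 / 6 = 17.833
sum|xi - xbar| = 17
CU = 100 * (1 - 17 / (6 * 17.833))
   = 100 * (1 - 0.1589)
   = 84.11%


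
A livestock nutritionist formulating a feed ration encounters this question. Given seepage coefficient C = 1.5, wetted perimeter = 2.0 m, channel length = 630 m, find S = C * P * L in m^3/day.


S = C * P * L
  = 1.5 * 2.0 * 630
  = 1890 m^3/day


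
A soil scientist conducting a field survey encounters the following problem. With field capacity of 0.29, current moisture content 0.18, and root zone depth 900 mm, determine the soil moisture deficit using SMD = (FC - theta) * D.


SMD = (FC - theta) * D
    = (0.29 - 0.18) * 900
    = 0.110 * 900
    = 99 mm


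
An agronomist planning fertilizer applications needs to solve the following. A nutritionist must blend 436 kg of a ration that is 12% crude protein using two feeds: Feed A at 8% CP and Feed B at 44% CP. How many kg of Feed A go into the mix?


parts_A = CP_b - target = 44 - 12 = 32
parts_B = target - CP_a = 12 - 8 = 4
total_parts = 32 + 4 = 36
Feed A = 436 * 32 / 36 = 387.56 kg
Feed B = 436 * 4 / 36 = 48.44 kg

387.56 kg


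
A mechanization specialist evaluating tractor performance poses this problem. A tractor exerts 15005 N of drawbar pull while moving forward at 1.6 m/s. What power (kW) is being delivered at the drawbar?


P = F * v / 1000
  = 15005 * 1.6 / 1000
  = 24008 / 1000
  = 24.01 kW


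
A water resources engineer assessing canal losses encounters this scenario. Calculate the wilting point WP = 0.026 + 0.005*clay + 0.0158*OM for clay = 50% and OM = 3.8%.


WP = 0.026 + 0.005*50 + 0.0158*3.8
   = 0.026 + 0.2500 + 0.0600
   = 0.3360


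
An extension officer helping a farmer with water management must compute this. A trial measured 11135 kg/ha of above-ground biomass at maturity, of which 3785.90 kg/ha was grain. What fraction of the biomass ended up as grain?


HI = grain_yield / biomass
   = 3785.90 / 11135
   = 0.34


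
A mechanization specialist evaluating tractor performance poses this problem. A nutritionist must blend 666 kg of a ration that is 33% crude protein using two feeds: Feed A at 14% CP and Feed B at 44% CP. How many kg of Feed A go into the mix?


parts_A = CP_b - target = 44 - 33 = 11
parts_B = target - CP_a = 33 - 14 = 19
total_parts = 11 + 19 = 30
Feed A = 666 * 11 / 30 = 244.20 kg
Feed B = 666 * 19 / 30 = 421.80 kg

244.20 kg


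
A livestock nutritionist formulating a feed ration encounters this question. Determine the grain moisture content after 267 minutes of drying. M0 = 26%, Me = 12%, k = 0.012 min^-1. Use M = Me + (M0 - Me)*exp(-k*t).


M = Me + (M0 - Me) * e^(-k*t)
  = 12 + (26 - 12) * e^(-0.012*267)
  = 12 + 14 * e^(-3.204)
  = 12 + 14 * 0.04060
  = 12 + 0.5684
  = 12.57%


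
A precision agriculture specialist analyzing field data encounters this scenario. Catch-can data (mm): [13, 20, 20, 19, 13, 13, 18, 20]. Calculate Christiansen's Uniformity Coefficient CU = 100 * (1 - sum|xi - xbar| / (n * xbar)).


xbar = 136 / 8 = 17
sum|xi - xbar| = 24
CU = 100 * (1 - 24 / (8 * 17))
   = 100 * (1 - 0.1765)
   = 82.35%


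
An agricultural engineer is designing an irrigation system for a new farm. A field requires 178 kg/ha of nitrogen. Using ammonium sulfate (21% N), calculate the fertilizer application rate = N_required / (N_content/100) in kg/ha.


Rate = N_required / (N_content / 100)
     = 178 / (21 / 100)
     = 178 / 0.21
     = 847.62 kg/ha


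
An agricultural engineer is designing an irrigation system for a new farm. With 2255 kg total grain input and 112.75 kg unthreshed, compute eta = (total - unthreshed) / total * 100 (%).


eta = (total - unthreshed) / total * 100
    = (2255 - 112.75) / 2255 * 100
    = 2142.25 / 2255 * 100
    = 95%


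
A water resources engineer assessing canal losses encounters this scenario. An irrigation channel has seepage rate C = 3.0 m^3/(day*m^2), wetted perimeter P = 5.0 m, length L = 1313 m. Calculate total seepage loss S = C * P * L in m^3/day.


S = C * P * L
  = 3.0 * 5.0 * 1313
  = 19695 m^3/day


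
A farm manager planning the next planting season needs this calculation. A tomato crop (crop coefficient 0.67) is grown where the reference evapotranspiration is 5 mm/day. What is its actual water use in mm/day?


ETc = Kc * ET0
    = 0.67 * 5
    = 3.35 mm/day


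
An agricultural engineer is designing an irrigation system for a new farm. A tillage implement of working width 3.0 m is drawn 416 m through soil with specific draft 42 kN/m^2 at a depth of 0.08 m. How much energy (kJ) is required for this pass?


E = k * d * w * L
  = 42 * 0.08 * 3.0 * 416
  = 4193.28 kJ


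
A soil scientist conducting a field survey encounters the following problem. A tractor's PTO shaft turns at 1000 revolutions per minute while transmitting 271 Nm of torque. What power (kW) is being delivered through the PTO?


P = 2*pi*n*T / 60000
  = 2*pi * 1000 * 271 / 60000
  = 1702743.22 / 60000
  = 28.38 kW


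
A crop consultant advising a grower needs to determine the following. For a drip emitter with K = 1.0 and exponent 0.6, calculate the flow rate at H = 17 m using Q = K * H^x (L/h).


Q = K * H^x
  = 1.0 * 17^0.6
  = 1.0 * 5.4736
  = 5.47 L/h


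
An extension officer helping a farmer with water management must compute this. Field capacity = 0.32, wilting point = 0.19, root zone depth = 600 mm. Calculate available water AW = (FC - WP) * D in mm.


AW = (FC - WP) * D
   = (0.32 - 0.19) * 600
   = 0.13 * 600
   = 78 mm


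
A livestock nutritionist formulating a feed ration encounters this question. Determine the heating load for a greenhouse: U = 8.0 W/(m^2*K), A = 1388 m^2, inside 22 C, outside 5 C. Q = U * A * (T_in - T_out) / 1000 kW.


dT = 22 - (5) = 17 K
Q = U * A * dT
  = 8.0 * 1388 * 17
  = 188768 W = 188.77 kW


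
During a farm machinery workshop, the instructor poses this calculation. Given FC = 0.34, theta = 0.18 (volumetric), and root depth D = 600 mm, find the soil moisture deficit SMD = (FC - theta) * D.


SMD = (FC - theta) * D
    = (0.34 - 0.18) * 600
    = 0.160 * 600
    = 96 mm


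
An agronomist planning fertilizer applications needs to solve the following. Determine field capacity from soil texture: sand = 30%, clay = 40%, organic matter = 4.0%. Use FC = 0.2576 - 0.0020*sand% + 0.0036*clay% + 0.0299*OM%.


FC = 0.2576 - 0.0020*30 + 0.0036*40 + 0.0299*4.0
   = 0.2576 - 0.0600 + 0.1440 + 0.1196
   = 0.4612


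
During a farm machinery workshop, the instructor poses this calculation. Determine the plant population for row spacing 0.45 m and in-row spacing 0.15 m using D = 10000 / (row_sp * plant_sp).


D = 10000 / (row_sp * plant_sp)
  = 10000 / (0.45 * 0.15)
  = 10000 / 0.0675
  = 148148.15 plants/ha


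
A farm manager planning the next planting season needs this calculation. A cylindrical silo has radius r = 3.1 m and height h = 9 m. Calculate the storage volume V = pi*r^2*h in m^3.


V = pi * r^2 * h
  = pi * 3.1^2 * 9
  = pi * 9.61 * 9
  = 271.72 m^3


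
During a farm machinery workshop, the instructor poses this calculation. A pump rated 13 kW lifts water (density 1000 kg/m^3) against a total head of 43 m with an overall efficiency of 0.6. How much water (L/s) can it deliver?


Q = (P * 1000 * eta) / (rho * g * H)
  = (13 * 1000 * 0.6) / (1000 * 9.81 * 43)
  = 7800 / 421830
  = 0.01849 m^3/s = 18.49 L/s


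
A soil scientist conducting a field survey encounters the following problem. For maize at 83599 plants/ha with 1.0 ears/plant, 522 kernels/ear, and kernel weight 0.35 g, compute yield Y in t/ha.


Y = density * ears * kernels * kw
  = 83599 * 1.0 * 522 * 0.35 g/ha
  = 15273537.30 g/ha
  = 15273.54 kg/ha = 15.27 t/ha


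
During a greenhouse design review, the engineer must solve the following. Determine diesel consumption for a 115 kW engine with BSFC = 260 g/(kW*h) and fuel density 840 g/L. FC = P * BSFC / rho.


FC = P * BSFC / rho_fuel
   = 115 * 260 / 840
   = 29900 / 840
   = 35.60 L/h


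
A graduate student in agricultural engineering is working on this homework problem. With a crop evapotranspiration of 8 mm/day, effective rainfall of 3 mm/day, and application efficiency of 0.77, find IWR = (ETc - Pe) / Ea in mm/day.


IWR = (ETc - Pe) / Ea
    = (8 - 3) / 0.77
    = 5 / 0.77
    = 6.49 mm/day


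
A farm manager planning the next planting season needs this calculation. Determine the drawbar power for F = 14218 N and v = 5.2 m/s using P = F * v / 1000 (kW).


P = F * v / 1000
  = 14218 * 5.2 / 1000
  = 73933.60 / 1000
  = 73.93 kW


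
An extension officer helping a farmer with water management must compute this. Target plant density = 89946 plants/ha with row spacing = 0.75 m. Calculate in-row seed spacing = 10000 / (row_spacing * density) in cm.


spacing = 10000 / (row_sp * density)
        = 10000 / (0.75 * 89946)
        = 10000 / 67459.50
        = 0.14824 m = 14.82 cm


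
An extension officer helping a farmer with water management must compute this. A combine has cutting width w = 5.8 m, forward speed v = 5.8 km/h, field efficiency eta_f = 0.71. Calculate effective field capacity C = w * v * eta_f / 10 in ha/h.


C = w * v * eta_f / 10
  = 5.8 * 5.8 * 0.71 / 10
  = 23.88 / 10
  = 2.39 ha/h


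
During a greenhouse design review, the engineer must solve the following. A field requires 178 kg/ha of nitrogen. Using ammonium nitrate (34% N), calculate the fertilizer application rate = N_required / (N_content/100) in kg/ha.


Rate = N_required / (N_content / 100)
     = 178 / (34 / 100)
     = 178 / 0.34
     = 523.53 kg/ha


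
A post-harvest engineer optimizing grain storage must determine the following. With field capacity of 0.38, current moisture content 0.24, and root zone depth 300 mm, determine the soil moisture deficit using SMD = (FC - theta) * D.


SMD = (FC - theta) * D
    = (0.38 - 0.24) * 300
    = 0.140 * 300
    = 42 mm


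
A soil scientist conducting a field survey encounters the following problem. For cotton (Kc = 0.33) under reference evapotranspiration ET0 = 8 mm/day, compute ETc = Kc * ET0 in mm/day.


ETc = Kc * ET0
    = 0.33 * 8
    = 2.64 mm/day


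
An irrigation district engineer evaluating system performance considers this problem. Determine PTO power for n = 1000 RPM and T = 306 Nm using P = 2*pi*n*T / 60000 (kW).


P = 2*pi*n*T / 60000
  = 2*pi * 1000 * 306 / 60000
  = 1922654.70 / 60000
  = 32.04 kW


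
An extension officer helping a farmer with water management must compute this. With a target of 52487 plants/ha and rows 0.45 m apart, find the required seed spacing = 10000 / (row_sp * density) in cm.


spacing = 10000 / (row_sp * density)
        = 10000 / (0.45 * 52487)
        = 10000 / 23619.15
        = 0.42339 m = 42.34 cm


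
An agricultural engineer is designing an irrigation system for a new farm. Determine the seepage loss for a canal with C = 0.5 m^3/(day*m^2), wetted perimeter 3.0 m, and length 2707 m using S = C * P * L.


S = C * P * L
  = 0.5 * 3.0 * 2707
  = 4060.50 m^3/day


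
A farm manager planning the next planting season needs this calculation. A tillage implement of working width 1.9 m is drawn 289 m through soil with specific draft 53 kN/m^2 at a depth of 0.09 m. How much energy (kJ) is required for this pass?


E = k * d * w * L
  = 53 * 0.09 * 1.9 * 289
  = 2619.21 kJ


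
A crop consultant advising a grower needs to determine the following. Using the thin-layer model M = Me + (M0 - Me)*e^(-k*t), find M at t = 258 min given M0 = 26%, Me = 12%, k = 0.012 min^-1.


M = Me + (M0 - Me) * e^(-k*t)
  = 12 + (26 - 12) * e^(-0.012*258)
  = 12 + 14 * e^(-3.096)
  = 12 + 14 * 0.04523
  = 12 + 0.6332
  = 12.63%


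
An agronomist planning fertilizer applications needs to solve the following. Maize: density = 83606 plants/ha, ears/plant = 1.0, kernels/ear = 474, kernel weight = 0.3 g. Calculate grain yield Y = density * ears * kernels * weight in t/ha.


Y = density * ears * kernels * kw
  = 83606 * 1.0 * 474 * 0.3 g/ha
  = 11888773.20 g/ha
  = 11888.77 kg/ha = 11.89 t/ha


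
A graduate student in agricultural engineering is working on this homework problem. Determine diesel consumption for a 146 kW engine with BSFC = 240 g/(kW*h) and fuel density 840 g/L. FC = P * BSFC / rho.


FC = P * BSFC / rho_fuel
   = 146 * 240 / 840
   = 35040 / 840
   = 41.71 L/h


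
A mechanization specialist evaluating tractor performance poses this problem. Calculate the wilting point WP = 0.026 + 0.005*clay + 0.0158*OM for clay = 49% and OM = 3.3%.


WP = 0.026 + 0.005*49 + 0.0158*3.3
   = 0.026 + 0.2450 + 0.0521
   = 0.3231


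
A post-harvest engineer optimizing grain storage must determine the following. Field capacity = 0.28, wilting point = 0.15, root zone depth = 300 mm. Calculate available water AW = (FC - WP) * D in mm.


AW = (FC - WP) * D
   = (0.28 - 0.15) * 300
   = 0.13 * 300
   = 39 mm


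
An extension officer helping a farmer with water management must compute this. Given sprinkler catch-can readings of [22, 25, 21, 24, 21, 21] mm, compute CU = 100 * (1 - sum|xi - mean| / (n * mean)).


xbar = 134 / 6 = 22.333
sum|xi - xbar| = 8.667
CU = 100 * (1 - 8.667 / (6 * 22.333))
   = 100 * (1 - 0.0647)
   = 93.53%


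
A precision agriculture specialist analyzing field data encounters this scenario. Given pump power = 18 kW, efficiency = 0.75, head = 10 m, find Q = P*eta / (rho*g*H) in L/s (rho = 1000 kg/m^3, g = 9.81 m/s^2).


Q = (P * 1000 * eta) / (rho * g * H)
  = (18 * 1000 * 0.75) / (1000 * 9.81 * 10)
  = 13500 / 98100
  = 0.13761 m^3/s = 137.61 L/s


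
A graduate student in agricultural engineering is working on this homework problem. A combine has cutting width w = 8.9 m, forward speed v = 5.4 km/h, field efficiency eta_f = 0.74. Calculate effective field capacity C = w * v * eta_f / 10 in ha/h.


C = w * v * eta_f / 10
  = 8.9 * 5.4 * 0.74 / 10
  = 35.56 / 10
  = 3.56 ha/h


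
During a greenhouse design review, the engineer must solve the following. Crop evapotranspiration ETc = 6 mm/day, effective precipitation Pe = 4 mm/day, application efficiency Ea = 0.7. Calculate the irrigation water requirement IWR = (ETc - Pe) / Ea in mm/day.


IWR = (ETc - Pe) / Ea
    = (6 - 4) / 0.7
    = 2 / 0.7
    = 2.86 mm/day


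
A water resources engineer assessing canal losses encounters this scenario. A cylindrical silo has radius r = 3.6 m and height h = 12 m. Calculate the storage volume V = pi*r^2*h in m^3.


V = pi * r^2 * h
  = pi * 3.6^2 * 12
  = pi * 12.96 * 12
  = 488.58 m^3


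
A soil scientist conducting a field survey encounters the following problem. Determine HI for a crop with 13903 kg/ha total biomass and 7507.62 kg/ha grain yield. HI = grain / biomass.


HI = grain_yield / biomass
   = 7507.62 / 13903
   = 0.54


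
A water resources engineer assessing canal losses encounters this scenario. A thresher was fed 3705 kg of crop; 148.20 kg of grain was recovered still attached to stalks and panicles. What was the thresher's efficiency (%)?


eta = (total - unthreshed) / total * 100
    = (3705 - 148.20) / 3705 * 100
    = 3556.80 / 3705 * 100
    = 96%


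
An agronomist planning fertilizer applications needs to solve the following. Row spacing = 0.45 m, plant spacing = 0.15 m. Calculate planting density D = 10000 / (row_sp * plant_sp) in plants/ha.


D = 10000 / (row_sp * plant_sp)
  = 10000 / (0.45 * 0.15)
  = 10000 / 0.0675
  = 148148.15 plants/ha


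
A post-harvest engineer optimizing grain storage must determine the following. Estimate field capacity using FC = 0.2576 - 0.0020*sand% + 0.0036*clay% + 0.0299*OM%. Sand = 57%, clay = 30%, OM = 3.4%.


FC = 0.2576 - 0.0020*57 + 0.0036*30 + 0.0299*3.4
   = 0.2576 - 0.1140 + 0.1080 + 0.1017
   = 0.3533


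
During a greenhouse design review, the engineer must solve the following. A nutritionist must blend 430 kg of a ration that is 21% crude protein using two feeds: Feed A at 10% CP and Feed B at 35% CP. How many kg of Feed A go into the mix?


parts_A = CP_b - target = 35 - 21 = 14
parts_B = target - CP_a = 21 - 10 = 11
total_parts = 14 + 11 = 25
Feed A = 430 * 14 / 25 = 240.80 kg
Feed B = 430 * 11 / 25 = 189.20 kg

240.80 kg


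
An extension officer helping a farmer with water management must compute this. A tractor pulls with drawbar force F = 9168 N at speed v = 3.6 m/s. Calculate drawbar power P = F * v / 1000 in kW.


P = F * v / 1000
  = 9168 * 3.6 / 1000
  = 33004.80 / 1000
  = 33.00 kW


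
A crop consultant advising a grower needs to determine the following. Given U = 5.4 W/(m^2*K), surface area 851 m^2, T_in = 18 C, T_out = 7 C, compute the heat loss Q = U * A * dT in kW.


dT = 18 - (7) = 11 K
Q = U * A * dT
  = 5.4 * 851 * 11
  = 50549.40 W = 50.55 kW


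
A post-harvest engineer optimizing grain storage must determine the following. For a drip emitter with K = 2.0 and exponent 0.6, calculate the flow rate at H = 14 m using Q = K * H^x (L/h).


Q = K * H^x
  = 2.0 * 14^0.6
  = 2.0 * 4.8717
  = 9.74 L/h


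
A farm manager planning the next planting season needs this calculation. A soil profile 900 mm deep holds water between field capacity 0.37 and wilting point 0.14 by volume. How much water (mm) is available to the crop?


AW = (FC - WP) * D
   = (0.37 - 0.14) * 900
   = 0.23 * 900
   = 207 mm


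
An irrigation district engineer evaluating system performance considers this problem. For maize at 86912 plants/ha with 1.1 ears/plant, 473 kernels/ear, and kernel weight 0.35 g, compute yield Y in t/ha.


Y = density * ears * kernels * kw
  = 86912 * 1.1 * 473 * 0.35 g/ha
  = 15827109.76 g/ha
  = 15827.11 kg/ha = 15.83 t/ha


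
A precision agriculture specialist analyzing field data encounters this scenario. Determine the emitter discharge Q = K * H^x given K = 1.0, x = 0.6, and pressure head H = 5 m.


Q = K * H^x
  = 1.0 * 5^0.6
  = 1.0 * 2.6265
  = 2.63 L/h


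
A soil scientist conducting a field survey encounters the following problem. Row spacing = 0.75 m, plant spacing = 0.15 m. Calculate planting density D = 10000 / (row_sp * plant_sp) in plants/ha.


D = 10000 / (row_sp * plant_sp)
  = 10000 / (0.75 * 0.15)
  = 10000 / 0.1125
  = 88888.89 plants/ha


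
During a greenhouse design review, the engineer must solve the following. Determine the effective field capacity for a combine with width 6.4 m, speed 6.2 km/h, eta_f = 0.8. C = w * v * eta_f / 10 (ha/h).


C = w * v * eta_f / 10
  = 6.4 * 6.2 * 0.8 / 10
  = 31.74 / 10
  = 3.17 ha/h


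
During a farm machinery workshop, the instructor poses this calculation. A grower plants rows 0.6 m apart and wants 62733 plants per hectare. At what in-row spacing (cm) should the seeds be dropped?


spacing = 10000 / (row_sp * density)
        = 10000 / (0.6 * 62733)
        = 10000 / 37639.80
        = 0.26568 m = 26.57 cm


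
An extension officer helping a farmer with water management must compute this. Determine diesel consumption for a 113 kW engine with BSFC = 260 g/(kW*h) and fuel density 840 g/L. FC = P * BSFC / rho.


FC = P * BSFC / rho_fuel
   = 113 * 260 / 840
   = 29380 / 840
   = 34.98 L/h


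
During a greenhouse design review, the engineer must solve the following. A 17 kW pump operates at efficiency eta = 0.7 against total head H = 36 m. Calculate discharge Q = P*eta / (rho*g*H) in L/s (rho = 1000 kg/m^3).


Q = (P * 1000 * eta) / (rho * g * H)
  = (17 * 1000 * 0.7) / (1000 * 9.81 * 36)
  = 11900 / 353160
  = 0.03370 m^3/s = 33.70 L/s


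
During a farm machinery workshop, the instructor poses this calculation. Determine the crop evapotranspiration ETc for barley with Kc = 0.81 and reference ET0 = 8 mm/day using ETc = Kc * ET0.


ETc = Kc * ET0
    = 0.81 * 8
    = 6.48 mm/day


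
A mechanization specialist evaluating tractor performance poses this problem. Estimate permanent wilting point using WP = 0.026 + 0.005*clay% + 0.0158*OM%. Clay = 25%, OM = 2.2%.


WP = 0.026 + 0.005*25 + 0.0158*2.2
   = 0.026 + 0.1250 + 0.0348
   = 0.1858


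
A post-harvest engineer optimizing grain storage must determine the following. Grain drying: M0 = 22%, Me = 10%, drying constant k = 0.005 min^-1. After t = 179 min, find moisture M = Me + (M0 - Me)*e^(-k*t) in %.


M = Me + (M0 - Me) * e^(-k*t)
  = 10 + (22 - 10) * e^(-0.005*179)
  = 10 + 12 * e^(-0.895)
  = 10 + 12 * 0.40861
  = 10 + 4.9033
  = 14.90%


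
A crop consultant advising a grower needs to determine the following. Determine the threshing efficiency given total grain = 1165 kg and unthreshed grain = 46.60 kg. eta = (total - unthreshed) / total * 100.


eta = (total - unthreshed) / total * 100
    = (1165 - 46.60) / 1165 * 100
    = 1118.40 / 1165 * 100
    = 96%


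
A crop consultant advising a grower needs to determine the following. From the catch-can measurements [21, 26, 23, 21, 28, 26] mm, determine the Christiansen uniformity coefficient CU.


xbar = 145 / 6 = 24.167
sum|xi - xbar| = 15
CU = 100 * (1 - 15 / (6 * 24.167))
   = 100 * (1 - 0.1034)
   = 89.66%


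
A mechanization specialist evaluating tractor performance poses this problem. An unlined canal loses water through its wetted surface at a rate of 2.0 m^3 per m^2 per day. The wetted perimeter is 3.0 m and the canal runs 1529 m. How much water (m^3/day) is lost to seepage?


S = C * P * L
  = 2.0 * 3.0 * 1529
  = 9174 m^3/day


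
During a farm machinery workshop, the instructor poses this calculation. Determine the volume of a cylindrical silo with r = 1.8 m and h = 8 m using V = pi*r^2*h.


V = pi * r^2 * h
  = pi * 1.8^2 * 8
  = pi * 3.24 * 8
  = 81.43 m^3


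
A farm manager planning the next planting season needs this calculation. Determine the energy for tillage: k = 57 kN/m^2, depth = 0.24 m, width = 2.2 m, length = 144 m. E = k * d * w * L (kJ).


E = k * d * w * L
  = 57 * 0.24 * 2.2 * 144
  = 4333.82 kJ


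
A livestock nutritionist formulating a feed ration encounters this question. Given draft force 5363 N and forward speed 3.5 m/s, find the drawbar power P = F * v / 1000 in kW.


P = F * v / 1000
  = 5363 * 3.5 / 1000
  = 18770.50 / 1000
  = 18.77 kW


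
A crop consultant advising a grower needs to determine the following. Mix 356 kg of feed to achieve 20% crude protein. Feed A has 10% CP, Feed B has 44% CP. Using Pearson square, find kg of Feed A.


parts_A = CP_b - target = 44 - 20 = 24
parts_B = target - CP_a = 20 - 10 = 10
total_parts = 24 + 10 = 34
Feed A = 356 * 24 / 34 = 251.29 kg
Feed B = 356 * 10 / 34 = 104.71 kg

251.29 kg


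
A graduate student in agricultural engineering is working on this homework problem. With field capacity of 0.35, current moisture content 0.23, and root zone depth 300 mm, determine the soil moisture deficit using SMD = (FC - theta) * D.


SMD = (FC - theta) * D
    = (0.35 - 0.23) * 300
    = 0.120 * 300
    = 36 mm


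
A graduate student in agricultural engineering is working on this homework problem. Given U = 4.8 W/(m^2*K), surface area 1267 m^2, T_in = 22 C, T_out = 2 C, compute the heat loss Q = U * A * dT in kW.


dT = 22 - (2) = 20 K
Q = U * A * dT
  = 4.8 * 1267 * 20
  = 121632 W = 121.63 kW


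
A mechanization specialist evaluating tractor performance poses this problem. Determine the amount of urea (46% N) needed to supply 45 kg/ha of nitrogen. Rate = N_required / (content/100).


Rate = N_required / (N_content / 100)
     = 45 / (46 / 100)
     = 45 / 0.46
     = 97.83 kg/ha


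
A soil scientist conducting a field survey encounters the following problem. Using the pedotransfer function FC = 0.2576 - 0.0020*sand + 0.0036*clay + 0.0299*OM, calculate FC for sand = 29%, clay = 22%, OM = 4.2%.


FC = 0.2576 - 0.0020*29 + 0.0036*22 + 0.0299*4.2
   = 0.2576 - 0.0580 + 0.0792 + 0.1256
   = 0.4044


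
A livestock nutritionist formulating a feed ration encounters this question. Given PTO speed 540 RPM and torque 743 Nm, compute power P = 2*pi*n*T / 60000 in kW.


P = 2*pi*n*T / 60000
  = 2*pi * 540 * 743 / 60000
  = 2520939.61 / 60000
  = 42.02 kW


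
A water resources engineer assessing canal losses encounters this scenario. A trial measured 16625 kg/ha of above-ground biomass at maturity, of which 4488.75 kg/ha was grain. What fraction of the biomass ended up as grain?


HI = grain_yield / biomass
   = 4488.75 / 16625
   = 0.27


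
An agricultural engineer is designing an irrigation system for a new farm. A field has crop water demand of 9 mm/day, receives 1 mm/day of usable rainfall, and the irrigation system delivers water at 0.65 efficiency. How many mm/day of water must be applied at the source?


IWR = (ETc - Pe) / Ea
    = (9 - 1) / 0.65
    = 8 / 0.65
    = 12.31 mm/day


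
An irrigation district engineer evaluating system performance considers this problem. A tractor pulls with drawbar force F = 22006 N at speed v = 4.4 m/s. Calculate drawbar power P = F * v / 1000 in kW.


P = F * v / 1000
  = 22006 * 4.4 / 1000
  = 96826.40 / 1000
  = 96.83 kW


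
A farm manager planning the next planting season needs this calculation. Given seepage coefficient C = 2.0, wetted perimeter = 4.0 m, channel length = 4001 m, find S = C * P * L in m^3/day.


S = C * P * L
  = 2.0 * 4.0 * 4001
  = 32008 m^3/day


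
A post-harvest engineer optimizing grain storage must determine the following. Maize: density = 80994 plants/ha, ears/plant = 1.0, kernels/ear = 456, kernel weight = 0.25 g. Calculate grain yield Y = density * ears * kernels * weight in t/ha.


Y = density * ears * kernels * kw
  = 80994 * 1.0 * 456 * 0.25 g/ha
  = 9233316 g/ha
  = 9233.32 kg/ha = 9.23 t/ha


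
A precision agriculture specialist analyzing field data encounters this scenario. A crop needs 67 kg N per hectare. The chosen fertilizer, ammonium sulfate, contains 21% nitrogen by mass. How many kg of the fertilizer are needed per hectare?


Rate = N_required / (N_content / 100)
     = 67 / (21 / 100)
     = 67 / 0.21
     = 319.05 kg/ha


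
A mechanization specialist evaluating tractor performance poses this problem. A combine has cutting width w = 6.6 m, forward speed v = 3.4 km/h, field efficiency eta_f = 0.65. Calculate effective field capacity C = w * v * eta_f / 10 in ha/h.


C = w * v * eta_f / 10
  = 6.6 * 3.4 * 0.65 / 10
  = 14.59 / 10
  = 1.46 ha/h


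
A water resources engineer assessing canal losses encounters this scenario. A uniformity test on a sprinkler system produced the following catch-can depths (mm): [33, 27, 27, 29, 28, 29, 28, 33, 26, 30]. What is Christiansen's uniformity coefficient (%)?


xbar = 290 / 10 = 29
sum|xi - xbar| = 18
CU = 100 * (1 - 18 / (10 * 29))
   = 100 * (1 - 0.0621)
   = 93.79%


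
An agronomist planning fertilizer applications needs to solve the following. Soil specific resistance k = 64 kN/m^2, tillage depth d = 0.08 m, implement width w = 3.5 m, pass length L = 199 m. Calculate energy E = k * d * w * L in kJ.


E = k * d * w * L
  = 64 * 0.08 * 3.5 * 199
  = 3566.08 kJ


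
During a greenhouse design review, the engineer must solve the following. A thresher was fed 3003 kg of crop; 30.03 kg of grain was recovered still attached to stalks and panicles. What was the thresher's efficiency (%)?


eta = (total - unthreshed) / total * 100
    = (3003 - 30.03) / 3003 * 100
    = 2972.97 / 3003 * 100
    = 99%


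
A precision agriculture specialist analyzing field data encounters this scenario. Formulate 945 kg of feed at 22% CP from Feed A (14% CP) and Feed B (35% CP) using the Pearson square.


parts_A = CP_b - target = 35 - 22 = 13
parts_B = target - CP_a = 22 - 14 = 8
total_parts = 13 + 8 = 21
Feed A = 945 * 13 / 21 = 585 kg
Feed B = 945 * 8 / 21 = 360 kg

585 kg


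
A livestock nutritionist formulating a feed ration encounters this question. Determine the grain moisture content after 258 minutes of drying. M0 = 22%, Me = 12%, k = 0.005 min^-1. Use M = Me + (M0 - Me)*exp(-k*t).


M = Me + (M0 - Me) * e^(-k*t)
  = 12 + (22 - 12) * e^(-0.005*258)
  = 12 + 10 * e^(-1.290)
  = 12 + 10 * 0.27527
  = 12 + 2.7527
  = 14.75%
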